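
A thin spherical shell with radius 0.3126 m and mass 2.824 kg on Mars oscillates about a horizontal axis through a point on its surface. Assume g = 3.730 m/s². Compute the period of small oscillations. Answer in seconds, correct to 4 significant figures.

I_cm = (2/3)mr² = 0.18397 kg·m². The pivot is at distance d = 0.3126 m from the centre of mass.
By the parallel-axis theorem, I = I_cm + md² = 0.18397 + 0.27596 = 0.45993 kg·m².
T = 2π√(I/(mgd)) = 2π√(0.45993/(2.824 × 3.730 × 0.3126)) = 2.348 s.

2.348 s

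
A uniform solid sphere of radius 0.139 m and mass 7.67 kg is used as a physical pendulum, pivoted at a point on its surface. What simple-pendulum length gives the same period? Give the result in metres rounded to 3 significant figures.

The equivalent simple-pendulum length is L_eq = I/(md), where I is about the pivot and d = 0.1390 m.
I_cm = (2/5)mR² = 0.05928 kg·m², so I = I_cm + md² = 0.05928 + 0.1482 = 0.2075 kg·m².
L_eq = 0.2075/(7.67 × 0.1390) = 0.195 m.

0.195 m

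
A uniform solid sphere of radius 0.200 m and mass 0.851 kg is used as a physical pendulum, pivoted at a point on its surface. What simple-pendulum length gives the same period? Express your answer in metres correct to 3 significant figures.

0.280 m

The equivalent simple-pendulum length is L_eq = I/(md), where I is about the pivot and d = 0.2000 m.
I_cm = (2/5)mR² = 0.01362 kg·m², so I = I_cm + md² = 0.01362 + 0.03404 = 0.04766 kg·m².
L_eq = 0.04766/(0.851 × 0.2000) = 0.280 m.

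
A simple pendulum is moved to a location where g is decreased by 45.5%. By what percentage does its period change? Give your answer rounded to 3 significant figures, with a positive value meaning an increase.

35.5%

T ∝ 1/√g, so T'/T = 1/√(0.5450) = 1.355.
Percentage change in T = (1.355 − 1) × 100% = 35.5%.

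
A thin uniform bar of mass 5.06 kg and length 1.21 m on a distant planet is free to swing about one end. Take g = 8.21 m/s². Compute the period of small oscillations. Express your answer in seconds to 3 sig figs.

1.97 s

For a physical pendulum T = 2π√(I/(mgd)), with d = 0.6050 m from pivot to centre of mass.
I_cm = mL²/12 = 5.06 × 1.21²/12 = 0.6174 kg·m²; I = I_cm + md² = 0.6174 + 5.06 × 0.6050² = 2.469 kg·m².
T = 2π√(2.469/(5.06 × 8.21 × 0.6050)) = 1.97 s.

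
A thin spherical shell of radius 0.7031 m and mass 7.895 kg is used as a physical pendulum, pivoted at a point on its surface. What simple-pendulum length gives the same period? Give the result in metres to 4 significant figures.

The equivalent simple-pendulum length is L_eq = I/(md), where I is about the pivot and d = 0.70310 m.
I_cm = (2/3)mR² = 2.6019 kg·m², so I = I_cm + md² = 2.6019 + 3.9029 = 6.5048 kg·m².
L_eq = 6.5048/(7.895 × 0.70310) = 1.172 m.

1.172 m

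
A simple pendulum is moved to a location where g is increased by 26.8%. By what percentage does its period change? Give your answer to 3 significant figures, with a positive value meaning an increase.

T ∝ 1/√g, so T'/T = 1/√(1.268) = 0.8881.
Percentage change in T = (0.8881 − 1) × 100% = -11.2%.

-11.2%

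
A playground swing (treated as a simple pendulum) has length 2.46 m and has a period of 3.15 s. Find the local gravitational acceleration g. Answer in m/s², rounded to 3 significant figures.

From T = 2π√(L/g), g = 4π²L/T² = 4π² × 2.46/3.150² = 9.79 m/s².

9.79 m/s²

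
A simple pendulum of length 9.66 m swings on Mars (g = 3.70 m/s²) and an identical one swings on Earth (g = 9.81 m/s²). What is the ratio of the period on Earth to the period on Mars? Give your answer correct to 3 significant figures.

T ∝ 1/√g, so T₂/T₁ = √(g₁/g₂) = √(3.70/9.81) = 0.614.

0.614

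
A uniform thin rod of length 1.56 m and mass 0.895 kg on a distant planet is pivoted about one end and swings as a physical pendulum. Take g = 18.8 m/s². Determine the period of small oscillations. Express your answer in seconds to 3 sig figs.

For a physical pendulum T = 2π√(I/(mgd)), with d = 0.7800 m from pivot to centre of mass.
I_cm = mL²/12 = 0.895 × 1.56²/12 = 0.1815 kg·m²; I = I_cm + md² = 0.1815 + 0.895 × 0.7800² = 0.7260 kg·m².
T = 2π√(0.7260/(0.895 × 18.8 × 0.7800)) = 1.48 s.

1.48 s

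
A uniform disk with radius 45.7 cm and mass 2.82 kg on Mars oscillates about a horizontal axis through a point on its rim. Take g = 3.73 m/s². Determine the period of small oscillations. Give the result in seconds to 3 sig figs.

2.69 s

I_cm = ½mr² = 0.2945 kg·m². The pivot is at distance d = 0.457 m from the centre of mass.
By the parallel-axis theorem, I = I_cm + md² = 0.2945 + 0.5890 = 0.8834 kg·m².
T = 2π√(I/(mgd)) = 2π√(0.8834/(2.82 × 3.73 × 0.457)) = 2.69 s.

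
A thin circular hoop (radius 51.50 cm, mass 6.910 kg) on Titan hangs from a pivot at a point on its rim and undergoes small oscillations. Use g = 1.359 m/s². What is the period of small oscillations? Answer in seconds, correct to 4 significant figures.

5.470 s

I_cm = mr² = 1.8327 kg·m². The pivot is at distance d = 0.5150 m from the centre of mass.
By the parallel-axis theorem, I = I_cm + md² = 1.8327 + 1.8327 = 3.6654 kg·m².
T = 2π√(I/(mgd)) = 2π√(3.6654/(6.910 × 1.359 × 0.5150)) = 5.470 s.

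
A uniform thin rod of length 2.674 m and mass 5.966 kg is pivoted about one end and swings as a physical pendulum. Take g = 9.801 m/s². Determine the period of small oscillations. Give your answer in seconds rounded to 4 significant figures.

For a physical pendulum T = 2π√(I/(mgd)), with d = 1.3370 m from pivot to centre of mass.
I_cm = mL²/12 = 5.966 × 2.674²/12 = 3.5549 kg·m²; I = I_cm + md² = 3.5549 + 5.966 × 1.3370² = 14.220 kg·m².
T = 2π√(14.220/(5.966 × 9.801 × 1.3370)) = 2.680 s.

2.680 s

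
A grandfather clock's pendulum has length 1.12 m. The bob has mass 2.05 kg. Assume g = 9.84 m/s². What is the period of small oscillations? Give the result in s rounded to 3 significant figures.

T = 2π√(L/g) = 2π√(1.12/9.84) = 2π × 0.3374 = 2.12 s.

2.12 s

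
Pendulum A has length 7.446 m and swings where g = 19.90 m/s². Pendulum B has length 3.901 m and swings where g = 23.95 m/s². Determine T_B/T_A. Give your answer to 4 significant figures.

T = 2π√(L/g), so T_B/T_A = √((L_B/g_B)/(L_A/g_A)) = √((3.901/23.95)/(7.446/19.90)) = 0.6598.

0.6598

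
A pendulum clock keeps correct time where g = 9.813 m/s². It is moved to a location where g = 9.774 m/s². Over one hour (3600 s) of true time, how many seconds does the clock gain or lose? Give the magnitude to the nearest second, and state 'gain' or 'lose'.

lose 7 s

The clock's period scales as T ∝ 1/√g, so T'/T = √(9.813/9.774) = 1.00199.
In 3600 s of true time the clock registers 3600/1.00199 = 3592.8 s, so it loses 7 s.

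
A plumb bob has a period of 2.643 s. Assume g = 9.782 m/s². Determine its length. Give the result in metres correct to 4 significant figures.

From T = 2π√(L/g), L = gT²/(4π²) = 9.782 × 2.6430²/(4π²) = 1.731 m.

1.731 m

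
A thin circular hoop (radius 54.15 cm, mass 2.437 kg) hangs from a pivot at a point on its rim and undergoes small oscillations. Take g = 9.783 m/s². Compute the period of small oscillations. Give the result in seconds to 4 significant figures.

2.091 s

I_cm = mr² = 0.71458 kg·m². The pivot is at distance d = 0.5415 m from the centre of mass.
By the parallel-axis theorem, I = I_cm + md² = 0.71458 + 0.71458 = 1.4292 kg·m².
T = 2π√(I/(mgd)) = 2π√(1.4292/(2.437 × 9.783 × 0.5415)) = 2.091 s.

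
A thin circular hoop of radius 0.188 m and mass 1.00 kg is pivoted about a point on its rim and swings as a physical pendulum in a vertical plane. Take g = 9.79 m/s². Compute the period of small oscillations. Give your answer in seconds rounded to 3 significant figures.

1.23 s

I_cm = mr² = 0.03534 kg·m². The pivot is at distance d = 0.188 m from the centre of mass.
By the parallel-axis theorem, I = I_cm + md² = 0.03534 + 0.03534 = 0.07069 kg·m².
T = 2π√(I/(mgd)) = 2π√(0.07069/(1.00 × 9.79 × 0.188)) = 1.23 s.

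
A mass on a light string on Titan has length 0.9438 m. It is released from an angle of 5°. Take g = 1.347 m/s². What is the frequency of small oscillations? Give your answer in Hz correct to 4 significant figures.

T = 2π√(L/g) = 2π√(0.9438/1.347) = 5.2594 s, so f = 1/T = 0.1901 Hz.

0.1901 Hz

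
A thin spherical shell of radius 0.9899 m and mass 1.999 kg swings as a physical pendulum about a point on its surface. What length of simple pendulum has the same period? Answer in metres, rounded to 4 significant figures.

The equivalent simple-pendulum length is L_eq = I/(md), where I is about the pivot and d = 0.98990 m.
I_cm = (2/3)mR² = 1.3059 kg·m², so I = I_cm + md² = 1.3059 + 1.9588 = 3.2647 kg·m².
L_eq = 3.2647/(1.999 × 0.98990) = 1.650 m.

1.650 m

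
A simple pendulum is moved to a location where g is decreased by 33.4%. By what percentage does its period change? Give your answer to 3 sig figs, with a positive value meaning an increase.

22.5%

T ∝ 1/√g, so T'/T = 1/√(0.6660) = 1.225.
Percentage change in T = (1.225 − 1) × 100% = 22.5%.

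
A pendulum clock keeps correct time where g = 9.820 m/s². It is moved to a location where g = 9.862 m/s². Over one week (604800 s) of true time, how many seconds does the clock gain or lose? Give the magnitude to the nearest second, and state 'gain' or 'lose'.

gain 1292 s

The clock's period scales as T ∝ 1/√g, so T'/T = √(9.820/9.862) = 0.997868.
In 604800 s of true time the clock registers 604800/0.997868 = 606092.0 s, so it gains 1292 s.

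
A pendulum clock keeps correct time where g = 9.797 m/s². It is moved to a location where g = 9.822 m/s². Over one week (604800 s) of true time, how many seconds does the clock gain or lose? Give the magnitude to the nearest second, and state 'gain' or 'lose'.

gain 771 s

The clock's period scales as T ∝ 1/√g, so T'/T = √(9.797/9.822) = 0.998727.
In 604800 s of true time the clock registers 604800/0.998727 = 605571.2 s, so it gains 771 s.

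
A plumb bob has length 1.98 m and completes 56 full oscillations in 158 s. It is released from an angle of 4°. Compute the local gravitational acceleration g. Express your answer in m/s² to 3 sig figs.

9.82 m/s²

T = 158/56 = 2.821 s.
From T = 2π√(L/g), g = 4π²L/T² = 4π² × 1.98/2.821² = 9.82 m/s².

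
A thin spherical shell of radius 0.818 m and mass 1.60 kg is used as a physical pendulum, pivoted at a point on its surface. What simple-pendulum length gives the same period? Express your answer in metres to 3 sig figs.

The equivalent simple-pendulum length is L_eq = I/(md), where I is about the pivot and d = 0.8180 m.
I_cm = (2/3)mR² = 0.7137 kg·m², so I = I_cm + md² = 0.7137 + 1.071 = 1.784 kg·m².
L_eq = 1.784/(1.60 × 0.8180) = 1.36 m.

1.36 m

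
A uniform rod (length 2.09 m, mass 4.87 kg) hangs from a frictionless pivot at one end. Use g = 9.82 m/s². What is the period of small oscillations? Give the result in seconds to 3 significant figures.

2.37 s

For a physical pendulum T = 2π√(I/(mgd)), with d = 1.045 m from pivot to centre of mass.
I_cm = mL²/12 = 4.87 × 2.09²/12 = 1.773 kg·m²; I = I_cm + md² = 1.773 + 4.87 × 1.045² = 7.091 kg·m².
T = 2π√(7.091/(4.87 × 9.82 × 1.045)) = 2.37 s.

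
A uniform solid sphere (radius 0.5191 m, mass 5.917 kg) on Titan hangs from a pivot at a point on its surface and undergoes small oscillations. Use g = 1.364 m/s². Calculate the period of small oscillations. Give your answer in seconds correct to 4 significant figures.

I_cm = (2/5)mr² = 0.63777 kg·m². The pivot is at distance d = 0.5191 m from the centre of mass.
By the parallel-axis theorem, I = I_cm + md² = 0.63777 + 1.5944 = 2.2322 kg·m².
T = 2π√(I/(mgd)) = 2π√(2.2322/(5.917 × 1.364 × 0.5191)) = 4.586 s.

4.586 s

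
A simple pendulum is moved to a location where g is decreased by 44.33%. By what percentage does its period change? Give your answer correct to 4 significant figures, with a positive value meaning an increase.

T ∝ 1/√g, so T'/T = 1/√(0.55670) = 1.3403.
Percentage change in T = (1.3403 − 1) × 100% = 34.03%.

34.03%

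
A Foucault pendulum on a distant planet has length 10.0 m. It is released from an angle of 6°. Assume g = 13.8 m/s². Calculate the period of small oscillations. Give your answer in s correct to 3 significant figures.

T = 2π√(L/g) = 2π√(10.0/13.8) = 2π × 0.8513 = 5.35 s.

5.35 s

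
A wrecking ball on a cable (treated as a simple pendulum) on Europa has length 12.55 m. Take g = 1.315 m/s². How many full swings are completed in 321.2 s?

T = 2π√(L/g) = 2π√(12.55/1.315) = 19.411 s.
Number of complete oscillations = ⌊321.2/19.411⌋ = ⌊16.548⌋ = 16.

16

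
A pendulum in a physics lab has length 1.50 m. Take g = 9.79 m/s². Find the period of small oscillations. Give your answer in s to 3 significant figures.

T = 2π√(L/g) = 2π√(1.50/9.79) = 2π × 0.3914 = 2.46 s.

2.46 s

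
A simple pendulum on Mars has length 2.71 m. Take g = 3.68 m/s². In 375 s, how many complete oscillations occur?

69

T = 2π√(L/g) = 2π√(2.71/3.68) = 5.392 s.
Number of complete oscillations = ⌊375/5.392⌋ = ⌊69.55⌋ = 69.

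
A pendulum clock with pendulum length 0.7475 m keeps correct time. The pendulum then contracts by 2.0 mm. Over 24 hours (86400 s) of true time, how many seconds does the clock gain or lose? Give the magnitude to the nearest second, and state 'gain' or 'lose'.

T ∝ √L, so T'/T = √(0.74550/0.7475) = 0.998661.
In 86400 s of true time the clock registers 86400/0.998661 = 86515.8 s, so it gains 116 s.

gain 116 s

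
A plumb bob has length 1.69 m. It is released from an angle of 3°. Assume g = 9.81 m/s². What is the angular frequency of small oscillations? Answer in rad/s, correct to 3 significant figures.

ω = √(g/L) = √(9.81/1.69) = 2.41 rad/s.

2.41 rad/s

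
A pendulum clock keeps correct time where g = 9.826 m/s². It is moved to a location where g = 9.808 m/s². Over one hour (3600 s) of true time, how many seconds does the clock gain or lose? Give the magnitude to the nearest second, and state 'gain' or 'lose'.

The clock's period scales as T ∝ 1/√g, so T'/T = √(9.826/9.808) = 1.00092.
In 3600 s of true time the clock registers 3600/1.00092 = 3596.7 s, so it loses 3 s.

lose 3 s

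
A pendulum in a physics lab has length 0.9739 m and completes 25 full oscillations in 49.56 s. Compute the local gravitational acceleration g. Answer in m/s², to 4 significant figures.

9.783 m/s²

T = 49.56/25 = 1.9824 s.
From T = 2π√(L/g), g = 4π²L/T² = 4π² × 0.9739/1.9824² = 9.783 m/s².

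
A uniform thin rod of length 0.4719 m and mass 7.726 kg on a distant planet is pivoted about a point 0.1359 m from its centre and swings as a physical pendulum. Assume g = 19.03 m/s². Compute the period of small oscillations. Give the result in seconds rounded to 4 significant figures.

0.7518 s

For a physical pendulum T = 2π√(I/(mgd)), with d = 0.13590 m from pivot to centre of mass.
I_cm = mL²/12 = 7.726 × 0.4719²/12 = 0.14337 kg·m²; I = I_cm + md² = 0.14337 + 7.726 × 0.13590² = 0.28607 kg·m².
T = 2π√(0.28607/(7.726 × 19.03 × 0.13590)) = 0.7518 s.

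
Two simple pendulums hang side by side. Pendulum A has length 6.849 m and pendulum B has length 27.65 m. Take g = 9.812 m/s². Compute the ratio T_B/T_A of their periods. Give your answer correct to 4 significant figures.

2.009

T ∝ √L, so T_B/T_A = √(L_B/L_A) = √(27.65/6.849) = 2.009.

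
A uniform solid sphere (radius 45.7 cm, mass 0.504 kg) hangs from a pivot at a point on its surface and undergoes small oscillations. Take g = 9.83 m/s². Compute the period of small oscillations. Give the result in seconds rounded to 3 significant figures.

I_cm = (2/5)mr² = 0.04210 kg·m². The pivot is at distance d = 0.457 m from the centre of mass.
By the parallel-axis theorem, I = I_cm + md² = 0.04210 + 0.1053 = 0.1474 kg·m².
T = 2π√(I/(mgd)) = 2π√(0.1474/(0.504 × 9.83 × 0.457)) = 1.60 s.

1.60 s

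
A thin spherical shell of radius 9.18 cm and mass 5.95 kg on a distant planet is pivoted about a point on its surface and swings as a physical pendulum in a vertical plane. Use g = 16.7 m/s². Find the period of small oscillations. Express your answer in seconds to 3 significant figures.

I_cm = (2/3)mr² = 0.03343 kg·m². The pivot is at distance d = 0.0918 m from the centre of mass.
By the parallel-axis theorem, I = I_cm + md² = 0.03343 + 0.05014 = 0.08357 kg·m².
T = 2π√(I/(mgd)) = 2π√(0.08357/(5.95 × 16.7 × 0.0918)) = 0.601 s.

0.601 s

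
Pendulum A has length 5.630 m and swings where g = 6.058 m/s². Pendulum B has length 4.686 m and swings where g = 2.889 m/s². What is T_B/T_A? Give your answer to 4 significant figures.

1.321

T = 2π√(L/g), so T_B/T_A = √((L_B/g_B)/(L_A/g_A)) = √((4.686/2.889)/(5.630/6.058)) = 1.321.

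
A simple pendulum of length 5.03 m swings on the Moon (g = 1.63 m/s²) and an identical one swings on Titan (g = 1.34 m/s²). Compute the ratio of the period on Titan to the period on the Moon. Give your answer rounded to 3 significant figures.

1.10

T ∝ 1/√g, so T₂/T₁ = √(g₁/g₂) = √(1.63/1.34) = 1.10.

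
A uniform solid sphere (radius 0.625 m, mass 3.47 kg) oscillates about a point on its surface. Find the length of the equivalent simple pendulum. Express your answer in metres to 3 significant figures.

The equivalent simple-pendulum length is L_eq = I/(md), where I is about the pivot and d = 0.6250 m.
I_cm = (2/5)mR² = 0.5422 kg·m², so I = I_cm + md² = 0.5422 + 1.355 = 1.898 kg·m².
L_eq = 1.898/(3.47 × 0.6250) = 0.875 m.

0.875 m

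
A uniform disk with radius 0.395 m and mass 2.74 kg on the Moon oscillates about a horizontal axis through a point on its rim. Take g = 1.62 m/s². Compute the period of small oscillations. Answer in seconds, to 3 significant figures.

I_cm = ½mr² = 0.2138 kg·m². The pivot is at distance d = 0.395 m from the centre of mass.
By the parallel-axis theorem, I = I_cm + md² = 0.2138 + 0.4275 = 0.6413 kg·m².
T = 2π√(I/(mgd)) = 2π√(0.6413/(2.74 × 1.62 × 0.395)) = 3.80 s.

3.80 s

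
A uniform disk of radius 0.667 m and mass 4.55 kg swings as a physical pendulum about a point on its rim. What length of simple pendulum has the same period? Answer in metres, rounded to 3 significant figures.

1.00 m

The equivalent simple-pendulum length is L_eq = I/(md), where I is about the pivot and d = 0.6670 m.
I_cm = ½mR² = 1.012 kg·m², so I = I_cm + md² = 1.012 + 2.024 = 3.036 kg·m².
L_eq = 3.036/(4.55 × 0.6670) = 1.00 m.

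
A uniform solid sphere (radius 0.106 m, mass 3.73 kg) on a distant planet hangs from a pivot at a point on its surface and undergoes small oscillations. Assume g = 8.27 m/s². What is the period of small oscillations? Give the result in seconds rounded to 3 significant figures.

0.842 s

I_cm = (2/5)mr² = 0.01676 kg·m². The pivot is at distance d = 0.106 m from the centre of mass.
By the parallel-axis theorem, I = I_cm + md² = 0.01676 + 0.04191 = 0.05867 kg·m².
T = 2π√(I/(mgd)) = 2π√(0.05867/(3.73 × 8.27 × 0.106)) = 0.842 s.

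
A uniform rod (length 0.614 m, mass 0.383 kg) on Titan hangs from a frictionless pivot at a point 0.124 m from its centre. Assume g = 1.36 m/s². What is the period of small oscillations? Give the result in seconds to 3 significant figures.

3.31 s

For a physical pendulum T = 2π√(I/(mgd)), with d = 0.1240 m from pivot to centre of mass.
I_cm = mL²/12 = 0.383 × 0.614²/12 = 0.01203 kg·m²; I = I_cm + md² = 0.01203 + 0.383 × 0.1240² = 0.01792 kg·m².
T = 2π√(0.01792/(0.383 × 1.36 × 0.1240)) = 3.31 s.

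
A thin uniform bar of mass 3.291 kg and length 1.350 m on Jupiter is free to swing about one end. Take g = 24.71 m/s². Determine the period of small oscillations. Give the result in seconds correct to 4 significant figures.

For a physical pendulum T = 2π√(I/(mgd)), with d = 0.67500 m from pivot to centre of mass.
I_cm = mL²/12 = 3.291 × 1.350²/12 = 0.49982 kg·m²; I = I_cm + md² = 0.49982 + 3.291 × 0.67500² = 1.9993 kg·m².
T = 2π√(1.9993/(3.291 × 24.71 × 0.67500)) = 1.199 s.

1.199 s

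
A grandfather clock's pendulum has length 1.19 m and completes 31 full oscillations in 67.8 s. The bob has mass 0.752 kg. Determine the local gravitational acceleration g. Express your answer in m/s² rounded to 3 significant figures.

T = 67.8/31 = 2.187 s.
From T = 2π√(L/g), g = 4π²L/T² = 4π² × 1.19/2.187² = 9.82 m/s².

9.82 m/s²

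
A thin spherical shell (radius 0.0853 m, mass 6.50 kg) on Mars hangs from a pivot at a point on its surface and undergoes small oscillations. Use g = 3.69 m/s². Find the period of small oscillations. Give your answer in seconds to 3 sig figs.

I_cm = (2/3)mr² = 0.03153 kg·m². The pivot is at distance d = 0.0853 m from the centre of mass.
By the parallel-axis theorem, I = I_cm + md² = 0.03153 + 0.04729 = 0.07882 kg·m².
T = 2π√(I/(mgd)) = 2π√(0.07882/(6.50 × 3.69 × 0.0853)) = 1.23 s.

1.23 s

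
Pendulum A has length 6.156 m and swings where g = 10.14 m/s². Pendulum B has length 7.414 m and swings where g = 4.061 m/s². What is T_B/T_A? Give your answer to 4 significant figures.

1.734

T = 2π√(L/g), so T_B/T_A = √((L_B/g_B)/(L_A/g_A)) = √((7.414/4.061)/(6.156/10.14)) = 1.734.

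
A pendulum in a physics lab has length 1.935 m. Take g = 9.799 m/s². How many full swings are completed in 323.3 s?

115

T = 2π√(L/g) = 2π√(1.935/9.799) = 2.7921 s.
Number of complete oscillations = ⌊323.3/2.7921⌋ = ⌊115.79⌋ = 115.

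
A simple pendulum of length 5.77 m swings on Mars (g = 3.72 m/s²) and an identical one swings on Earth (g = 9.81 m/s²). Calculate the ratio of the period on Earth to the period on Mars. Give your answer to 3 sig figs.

T ∝ 1/√g, so T₂/T₁ = √(g₁/g₂) = √(3.72/9.81) = 0.616.

0.616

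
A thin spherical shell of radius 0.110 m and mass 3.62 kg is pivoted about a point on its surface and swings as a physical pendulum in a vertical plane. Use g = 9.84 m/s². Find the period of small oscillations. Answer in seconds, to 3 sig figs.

0.858 s

I_cm = (2/3)mr² = 0.02920 kg·m². The pivot is at distance d = 0.110 m from the centre of mass.
By the parallel-axis theorem, I = I_cm + md² = 0.02920 + 0.04380 = 0.07300 kg·m².
T = 2π√(I/(mgd)) = 2π√(0.07300/(3.62 × 9.84 × 0.110)) = 0.858 s.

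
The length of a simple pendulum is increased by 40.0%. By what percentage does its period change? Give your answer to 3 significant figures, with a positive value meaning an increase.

T ∝ √L, so T'/T = √(1.400) = 1.183.
Percentage change in T = (1.183 − 1) × 100% = 18.3%.

18.3%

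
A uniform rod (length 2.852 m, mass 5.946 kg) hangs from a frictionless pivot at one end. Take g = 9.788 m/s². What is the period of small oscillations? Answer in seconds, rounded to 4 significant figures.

2.769 s

For a physical pendulum T = 2π√(I/(mgd)), with d = 1.4260 m from pivot to centre of mass.
I_cm = mL²/12 = 5.946 × 2.852²/12 = 4.0303 kg·m²; I = I_cm + md² = 4.0303 + 5.946 × 1.4260² = 16.121 kg·m².
T = 2π√(16.121/(5.946 × 9.788 × 1.4260)) = 2.769 s.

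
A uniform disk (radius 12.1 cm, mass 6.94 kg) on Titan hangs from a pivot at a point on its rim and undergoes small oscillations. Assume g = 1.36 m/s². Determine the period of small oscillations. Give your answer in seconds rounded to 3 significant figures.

I_cm = ½mr² = 0.05080 kg·m². The pivot is at distance d = 0.121 m from the centre of mass.
By the parallel-axis theorem, I = I_cm + md² = 0.05080 + 0.1016 = 0.1524 kg·m².
T = 2π√(I/(mgd)) = 2π√(0.1524/(6.94 × 1.36 × 0.121)) = 2.30 s.

2.30 s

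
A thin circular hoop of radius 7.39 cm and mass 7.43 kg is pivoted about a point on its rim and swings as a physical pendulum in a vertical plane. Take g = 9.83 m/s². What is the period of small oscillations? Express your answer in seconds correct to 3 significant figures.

I_cm = mr² = 0.04058 kg·m². The pivot is at distance d = 0.0739 m from the centre of mass.
By the parallel-axis theorem, I = I_cm + md² = 0.04058 + 0.04058 = 0.08115 kg·m².
T = 2π√(I/(mgd)) = 2π√(0.08115/(7.43 × 9.83 × 0.0739)) = 0.770 s.

0.770 s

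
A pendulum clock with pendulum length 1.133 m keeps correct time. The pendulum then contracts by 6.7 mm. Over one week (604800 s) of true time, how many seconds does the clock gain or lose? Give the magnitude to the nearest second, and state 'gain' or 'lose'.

T ∝ √L, so T'/T = √(1.12630/1.133) = 0.997039.
In 604800 s of true time the clock registers 604800/0.997039 = 606596.2 s, so it gains 1796 s.

gain 1796 s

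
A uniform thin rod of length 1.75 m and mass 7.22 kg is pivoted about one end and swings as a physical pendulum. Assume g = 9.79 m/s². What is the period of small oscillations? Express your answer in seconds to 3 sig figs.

2.17 s

For a physical pendulum T = 2π√(I/(mgd)), with d = 0.8750 m from pivot to centre of mass.
I_cm = mL²/12 = 7.22 × 1.75²/12 = 1.843 kg·m²; I = I_cm + md² = 1.843 + 7.22 × 0.8750² = 7.370 kg·m².
T = 2π√(7.370/(7.22 × 9.79 × 0.8750)) = 2.17 s.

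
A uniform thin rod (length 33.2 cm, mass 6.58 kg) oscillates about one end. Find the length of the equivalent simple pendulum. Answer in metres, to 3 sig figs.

The equivalent simple-pendulum length is L_eq = I/(md), where I is about the pivot and d = 0.1660 m.
I_cm = (1/12)mL² = 0.06044 kg·m², so I = I_cm + md² = 0.06044 + 0.1813 = 0.2418 kg·m².
L_eq = 0.2418/(6.58 × 0.1660) = 0.221 m.

0.221 m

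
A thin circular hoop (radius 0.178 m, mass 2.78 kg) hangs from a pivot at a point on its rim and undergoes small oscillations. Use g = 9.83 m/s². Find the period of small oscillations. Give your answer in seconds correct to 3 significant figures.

1.20 s

I_cm = mr² = 0.08808 kg·m². The pivot is at distance d = 0.178 m from the centre of mass.
By the parallel-axis theorem, I = I_cm + md² = 0.08808 + 0.08808 = 0.1762 kg·m².
T = 2π√(I/(mgd)) = 2π√(0.1762/(2.78 × 9.83 × 0.178)) = 1.20 s.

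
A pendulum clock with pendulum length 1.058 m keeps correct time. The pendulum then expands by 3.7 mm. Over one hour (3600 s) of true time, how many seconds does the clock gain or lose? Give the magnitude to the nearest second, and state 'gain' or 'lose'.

lose 6 s

T ∝ √L, so T'/T = √(1.06170/1.058) = 1.00175.
In 3600 s of true time the clock registers 3600/1.00175 = 3593.7 s, so it loses 6 s.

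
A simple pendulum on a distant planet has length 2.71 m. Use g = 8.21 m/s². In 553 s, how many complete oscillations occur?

T = 2π√(L/g) = 2π√(2.71/8.21) = 3.610 s.
Number of complete oscillations = ⌊553/3.610⌋ = ⌊153.2⌋ = 153.

153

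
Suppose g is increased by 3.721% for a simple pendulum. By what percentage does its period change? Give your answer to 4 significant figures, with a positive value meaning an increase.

T ∝ 1/√g, so T'/T = 1/√(1.0372) = 0.98190.
Percentage change in T = (0.98190 − 1) × 100% = -1.810%.

-1.810%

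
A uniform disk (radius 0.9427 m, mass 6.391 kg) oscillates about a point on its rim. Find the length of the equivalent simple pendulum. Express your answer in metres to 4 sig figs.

1.414 m

The equivalent simple-pendulum length is L_eq = I/(md), where I is about the pivot and d = 0.94270 m.
I_cm = ½mR² = 2.8398 kg·m², so I = I_cm + md² = 2.8398 + 5.6796 = 8.5194 kg·m².
L_eq = 8.5194/(6.391 × 0.94270) = 1.414 m.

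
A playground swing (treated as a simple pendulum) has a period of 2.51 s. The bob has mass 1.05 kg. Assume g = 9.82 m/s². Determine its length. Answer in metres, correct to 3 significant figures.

1.57 m

From T = 2π√(L/g), L = gT²/(4π²) = 9.82 × 2.510²/(4π²) = 1.57 m.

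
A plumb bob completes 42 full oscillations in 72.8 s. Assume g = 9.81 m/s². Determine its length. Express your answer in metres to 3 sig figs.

T = 72.8/42 = 1.733 s.
From T = 2π√(L/g), L = gT²/(4π²) = 9.81 × 1.733²/(4π²) = 0.747 m.

0.747 m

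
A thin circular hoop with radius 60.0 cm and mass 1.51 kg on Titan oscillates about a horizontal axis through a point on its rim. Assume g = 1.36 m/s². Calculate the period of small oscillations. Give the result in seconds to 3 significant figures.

5.90 s

I_cm = mr² = 0.5436 kg·m². The pivot is at distance d = 0.600 m from the centre of mass.
By the parallel-axis theorem, I = I_cm + md² = 0.5436 + 0.5436 = 1.087 kg·m².
T = 2π√(I/(mgd)) = 2π√(1.087/(1.51 × 1.36 × 0.600)) = 5.90 s.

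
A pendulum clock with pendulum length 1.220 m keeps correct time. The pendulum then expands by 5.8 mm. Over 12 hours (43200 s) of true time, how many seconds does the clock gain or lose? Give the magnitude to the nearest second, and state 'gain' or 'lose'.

lose 102 s

T ∝ √L, so T'/T = √(1.22580/1.220) = 1.00237.
In 43200 s of true time the clock registers 43200/1.00237 = 43097.7 s, so it loses 102 s.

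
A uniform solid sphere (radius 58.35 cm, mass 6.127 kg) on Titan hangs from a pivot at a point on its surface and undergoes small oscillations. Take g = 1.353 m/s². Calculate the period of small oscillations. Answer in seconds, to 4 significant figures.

4.882 s

I_cm = (2/5)mr² = 0.83443 kg·m². The pivot is at distance d = 0.5835 m from the centre of mass.
By the parallel-axis theorem, I = I_cm + md² = 0.83443 + 2.0861 = 2.9205 kg·m².
T = 2π√(I/(mgd)) = 2π√(2.9205/(6.127 × 1.353 × 0.5835)) = 4.882 s.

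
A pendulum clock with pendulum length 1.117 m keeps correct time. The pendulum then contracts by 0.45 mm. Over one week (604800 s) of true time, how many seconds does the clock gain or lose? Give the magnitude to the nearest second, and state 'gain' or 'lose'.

gain 122 s

T ∝ √L, so T'/T = √(1.11655/1.117) = 0.999799.
In 604800 s of true time the clock registers 604800/0.999799 = 604921.9 s, so it gains 122 s.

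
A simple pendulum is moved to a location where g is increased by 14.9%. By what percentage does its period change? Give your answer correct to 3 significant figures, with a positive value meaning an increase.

-6.71%

T ∝ 1/√g, so T'/T = 1/√(1.149) = 0.9329.
Percentage change in T = (0.9329 − 1) × 100% = -6.71%.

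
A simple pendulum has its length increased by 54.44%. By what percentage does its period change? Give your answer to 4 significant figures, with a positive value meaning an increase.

T ∝ √L, so T'/T = √(1.5444) = 1.2427.
Percentage change in T = (1.2427 − 1) × 100% = 24.27%.

24.27%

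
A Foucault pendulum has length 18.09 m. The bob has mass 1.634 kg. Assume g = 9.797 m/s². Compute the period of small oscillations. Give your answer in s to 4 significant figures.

T = 2π√(L/g) = 2π√(18.09/9.797) = 2π × 1.3589 = 8.538 s.

8.538 s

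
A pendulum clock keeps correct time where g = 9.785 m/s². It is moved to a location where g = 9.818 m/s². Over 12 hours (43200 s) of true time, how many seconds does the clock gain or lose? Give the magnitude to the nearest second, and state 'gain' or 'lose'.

The clock's period scales as T ∝ 1/√g, so T'/T = √(9.785/9.818) = 0.998318.
In 43200 s of true time the clock registers 43200/0.998318 = 43272.8 s, so it gains 73 s.

gain 73 s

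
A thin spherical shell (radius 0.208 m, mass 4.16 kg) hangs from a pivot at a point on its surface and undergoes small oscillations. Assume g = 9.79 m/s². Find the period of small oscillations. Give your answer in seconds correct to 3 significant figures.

1.18 s

I_cm = (2/3)mr² = 0.1200 kg·m². The pivot is at distance d = 0.208 m from the centre of mass.
By the parallel-axis theorem, I = I_cm + md² = 0.1200 + 0.1800 = 0.3000 kg·m².
T = 2π√(I/(mgd)) = 2π√(0.3000/(4.16 × 9.79 × 0.208)) = 1.18 s.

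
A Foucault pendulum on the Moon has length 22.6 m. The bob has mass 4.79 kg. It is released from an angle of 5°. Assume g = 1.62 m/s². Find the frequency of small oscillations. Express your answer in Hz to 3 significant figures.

T = 2π√(L/g) = 2π√(22.6/1.62) = 23.47 s, so f = 1/T = 0.0426 Hz.

0.0426 Hz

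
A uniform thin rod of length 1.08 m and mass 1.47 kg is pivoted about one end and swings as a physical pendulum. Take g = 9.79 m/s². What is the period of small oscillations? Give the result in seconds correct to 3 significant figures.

1.70 s

For a physical pendulum T = 2π√(I/(mgd)), with d = 0.5400 m from pivot to centre of mass.
I_cm = mL²/12 = 1.47 × 1.08²/12 = 0.1429 kg·m²; I = I_cm + md² = 0.1429 + 1.47 × 0.5400² = 0.5715 kg·m².
T = 2π√(0.5715/(1.47 × 9.79 × 0.5400)) = 1.70 s.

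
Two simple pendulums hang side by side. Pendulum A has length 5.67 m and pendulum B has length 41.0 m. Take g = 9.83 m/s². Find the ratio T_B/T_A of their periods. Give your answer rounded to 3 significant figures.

T ∝ √L, so T_B/T_A = √(L_B/L_A) = √(41.0/5.67) = 2.69.

2.69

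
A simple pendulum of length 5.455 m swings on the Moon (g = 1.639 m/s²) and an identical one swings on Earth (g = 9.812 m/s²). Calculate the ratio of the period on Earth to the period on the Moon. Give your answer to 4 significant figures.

0.4087

T ∝ 1/√g, so T₂/T₁ = √(g₁/g₂) = √(1.639/9.812) = 0.4087.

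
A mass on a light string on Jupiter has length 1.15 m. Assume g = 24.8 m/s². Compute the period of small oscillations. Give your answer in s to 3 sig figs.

T = 2π√(L/g) = 2π√(1.15/24.8) = 2π × 0.2153 = 1.35 s.

1.35 s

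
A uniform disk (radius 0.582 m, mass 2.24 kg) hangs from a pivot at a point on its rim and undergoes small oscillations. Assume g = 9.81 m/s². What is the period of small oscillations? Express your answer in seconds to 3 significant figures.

I_cm = ½mr² = 0.3794 kg·m². The pivot is at distance d = 0.582 m from the centre of mass.
By the parallel-axis theorem, I = I_cm + md² = 0.3794 + 0.7587 = 1.138 kg·m².
T = 2π√(I/(mgd)) = 2π√(1.138/(2.24 × 9.81 × 0.582)) = 1.87 s.

1.87 s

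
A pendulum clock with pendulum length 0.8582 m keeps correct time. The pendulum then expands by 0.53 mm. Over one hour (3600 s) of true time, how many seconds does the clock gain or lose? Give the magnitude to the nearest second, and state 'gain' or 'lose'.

T ∝ √L, so T'/T = √(0.85873/0.8582) = 1.00031.
In 3600 s of true time the clock registers 3600/1.00031 = 3598.9 s, so it loses 1 s.

lose 1 s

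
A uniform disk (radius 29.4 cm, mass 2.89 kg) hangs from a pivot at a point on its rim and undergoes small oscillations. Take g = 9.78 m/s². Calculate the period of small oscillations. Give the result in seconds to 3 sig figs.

1.33 s

I_cm = ½mr² = 0.1249 kg·m². The pivot is at distance d = 0.294 m from the centre of mass.
By the parallel-axis theorem, I = I_cm + md² = 0.1249 + 0.2498 = 0.3747 kg·m².
T = 2π√(I/(mgd)) = 2π√(0.3747/(2.89 × 9.78 × 0.294)) = 1.33 s.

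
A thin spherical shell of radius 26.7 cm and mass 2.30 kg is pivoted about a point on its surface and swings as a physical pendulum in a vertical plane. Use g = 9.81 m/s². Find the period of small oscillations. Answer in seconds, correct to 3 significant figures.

1.34 s

I_cm = (2/3)mr² = 0.1093 kg·m². The pivot is at distance d = 0.267 m from the centre of mass.
By the parallel-axis theorem, I = I_cm + md² = 0.1093 + 0.1640 = 0.2733 kg·m².
T = 2π√(I/(mgd)) = 2π√(0.2733/(2.30 × 9.81 × 0.267)) = 1.34 s.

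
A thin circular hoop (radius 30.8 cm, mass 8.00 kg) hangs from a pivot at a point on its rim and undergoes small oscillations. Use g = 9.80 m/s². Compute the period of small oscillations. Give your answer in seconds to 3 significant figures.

1.58 s

I_cm = mr² = 0.7589 kg·m². The pivot is at distance d = 0.308 m from the centre of mass.
By the parallel-axis theorem, I = I_cm + md² = 0.7589 + 0.7589 = 1.518 kg·m².
T = 2π√(I/(mgd)) = 2π√(1.518/(8.00 × 9.80 × 0.308)) = 1.58 s.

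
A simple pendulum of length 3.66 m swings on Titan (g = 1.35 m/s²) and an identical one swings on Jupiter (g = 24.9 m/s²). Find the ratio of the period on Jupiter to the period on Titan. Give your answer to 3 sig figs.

T ∝ 1/√g, so T₂/T₁ = √(g₁/g₂) = √(1.35/24.9) = 0.233.

0.233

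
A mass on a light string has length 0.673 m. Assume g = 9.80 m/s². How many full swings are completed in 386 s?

234

T = 2π√(L/g) = 2π√(0.673/9.80) = 1.647 s.
Number of complete oscillations = ⌊386/1.647⌋ = ⌊234.4⌋ = 234.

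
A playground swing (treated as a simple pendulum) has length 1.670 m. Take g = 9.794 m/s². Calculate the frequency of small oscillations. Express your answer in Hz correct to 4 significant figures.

0.3854 Hz

T = 2π√(L/g) = 2π√(1.670/9.794) = 2.5945 s, so f = 1/T = 0.3854 Hz.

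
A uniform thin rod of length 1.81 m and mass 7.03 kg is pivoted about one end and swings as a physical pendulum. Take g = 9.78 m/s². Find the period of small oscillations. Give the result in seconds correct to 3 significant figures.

For a physical pendulum T = 2π√(I/(mgd)), with d = 0.9050 m from pivot to centre of mass.
I_cm = mL²/12 = 7.03 × 1.81²/12 = 1.919 kg·m²; I = I_cm + md² = 1.919 + 7.03 × 0.9050² = 7.677 kg·m².
T = 2π√(7.677/(7.03 × 9.78 × 0.9050)) = 2.21 s.

2.21 s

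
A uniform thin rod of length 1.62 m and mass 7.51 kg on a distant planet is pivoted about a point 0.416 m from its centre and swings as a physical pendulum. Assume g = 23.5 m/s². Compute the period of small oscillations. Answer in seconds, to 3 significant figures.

1.26 s

For a physical pendulum T = 2π√(I/(mgd)), with d = 0.4160 m from pivot to centre of mass.
I_cm = mL²/12 = 7.51 × 1.62²/12 = 1.642 kg·m²; I = I_cm + md² = 1.642 + 7.51 × 0.4160² = 2.942 kg·m².
T = 2π√(2.942/(7.51 × 23.5 × 0.4160)) = 1.26 s.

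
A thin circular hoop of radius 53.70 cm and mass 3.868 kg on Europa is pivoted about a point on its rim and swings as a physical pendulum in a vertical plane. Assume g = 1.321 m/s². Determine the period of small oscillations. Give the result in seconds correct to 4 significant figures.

5.665 s

I_cm = mr² = 1.1154 kg·m². The pivot is at distance d = 0.5370 m from the centre of mass.
By the parallel-axis theorem, I = I_cm + md² = 1.1154 + 1.1154 = 2.2308 kg·m².
T = 2π√(I/(mgd)) = 2π√(2.2308/(3.868 × 1.321 × 0.5370)) = 5.665 s.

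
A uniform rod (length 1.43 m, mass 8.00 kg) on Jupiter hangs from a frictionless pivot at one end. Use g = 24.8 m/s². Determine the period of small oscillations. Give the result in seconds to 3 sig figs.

For a physical pendulum T = 2π√(I/(mgd)), with d = 0.7150 m from pivot to centre of mass.
I_cm = mL²/12 = 8.00 × 1.43²/12 = 1.363 kg·m²; I = I_cm + md² = 1.363 + 8.00 × 0.7150² = 5.453 kg·m².
T = 2π√(5.453/(8.00 × 24.8 × 0.7150)) = 1.23 s.

1.23 s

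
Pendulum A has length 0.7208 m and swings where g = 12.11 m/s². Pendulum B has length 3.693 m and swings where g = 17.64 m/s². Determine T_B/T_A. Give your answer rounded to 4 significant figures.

T = 2π√(L/g), so T_B/T_A = √((L_B/g_B)/(L_A/g_A)) = √((3.693/17.64)/(0.7208/12.11)) = 1.875.

1.875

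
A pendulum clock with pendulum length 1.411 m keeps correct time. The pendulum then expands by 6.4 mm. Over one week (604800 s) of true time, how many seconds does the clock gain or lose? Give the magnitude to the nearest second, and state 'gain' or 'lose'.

T ∝ √L, so T'/T = √(1.41740/1.411) = 1.00227.
In 604800 s of true time the clock registers 604800/1.00227 = 603433.0 s, so it loses 1367 s.

lose 1367 s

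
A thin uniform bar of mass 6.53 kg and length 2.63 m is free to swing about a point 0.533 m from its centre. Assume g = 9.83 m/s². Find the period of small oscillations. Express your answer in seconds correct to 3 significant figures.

For a physical pendulum T = 2π√(I/(mgd)), with d = 0.5330 m from pivot to centre of mass.
I_cm = mL²/12 = 6.53 × 2.63²/12 = 3.764 kg·m²; I = I_cm + md² = 3.764 + 6.53 × 0.5330² = 5.619 kg·m².
T = 2π√(5.619/(6.53 × 9.83 × 0.5330)) = 2.55 s.

2.55 s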